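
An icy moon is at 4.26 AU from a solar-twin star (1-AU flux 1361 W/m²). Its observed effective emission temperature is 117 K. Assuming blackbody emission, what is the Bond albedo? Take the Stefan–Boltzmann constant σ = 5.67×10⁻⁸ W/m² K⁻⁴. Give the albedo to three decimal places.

0.433

By the inverse-square law, S = 1361/4.26² = 75.00 W/m².
From σT⁴ = S(1−α)/4 we invert for α: 1−α = 4σT⁴/S.
4σT⁴ = 4·5.67×10⁻⁸·(117)⁴ = 42.50 W/m².
Hence α = 1 − 42.50/75.00 = 0.4333.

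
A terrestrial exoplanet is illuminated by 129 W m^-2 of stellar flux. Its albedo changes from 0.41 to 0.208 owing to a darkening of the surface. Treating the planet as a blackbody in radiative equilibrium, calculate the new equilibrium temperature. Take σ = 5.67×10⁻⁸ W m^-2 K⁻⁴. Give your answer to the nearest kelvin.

146 kelvin

With the new albedo, S(1−α₂)/4 = 25.54 W m^-2, so T₂ = 145.7 K.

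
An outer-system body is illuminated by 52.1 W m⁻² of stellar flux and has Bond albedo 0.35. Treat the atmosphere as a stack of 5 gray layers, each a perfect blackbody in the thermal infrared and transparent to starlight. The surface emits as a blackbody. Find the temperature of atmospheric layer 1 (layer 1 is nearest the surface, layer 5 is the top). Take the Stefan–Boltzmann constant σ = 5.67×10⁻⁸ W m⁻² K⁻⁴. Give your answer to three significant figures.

OLR = S(1−α)/4 = 8.466 W m⁻²; the top layer radiates at T_e = 110.5 K.
Each opaque layer satisfies 2T_j⁴ = T_{j−1}⁴ + T_{j+1}⁴, giving T_k⁴ = (N+1−k)T_e⁴.
T_1 = (5)^(1/4)·110.5 = 165.3 K.

165 K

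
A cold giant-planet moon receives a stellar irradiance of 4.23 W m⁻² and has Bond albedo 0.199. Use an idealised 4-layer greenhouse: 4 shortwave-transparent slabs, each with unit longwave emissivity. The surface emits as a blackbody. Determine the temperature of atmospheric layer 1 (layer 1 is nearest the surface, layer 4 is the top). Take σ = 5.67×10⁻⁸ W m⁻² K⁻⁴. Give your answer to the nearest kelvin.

OLR = S(1−α)/4 = 0.8471 W m⁻²; the top layer radiates at T_e = 62.17 K.
Each opaque layer satisfies 2T_j⁴ = T_{j−1}⁴ + T_{j+1}⁴, giving T_k⁴ = (N+1−k)T_e⁴.
T_1 = (4)^(1/4)·62.17 = 87.92 K.

88 K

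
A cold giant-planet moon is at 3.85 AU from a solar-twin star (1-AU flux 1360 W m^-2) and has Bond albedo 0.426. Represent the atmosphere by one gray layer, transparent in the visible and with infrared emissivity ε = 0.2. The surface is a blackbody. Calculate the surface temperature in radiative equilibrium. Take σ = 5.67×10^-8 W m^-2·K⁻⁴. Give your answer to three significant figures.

127 kelvin

Flux at the orbit: S = 1360/(3.85)² = 91.75 W m^-2.
At the top of the atmosphere, σT_e⁴ = S(1−α)/4 = 13.17 W m^-2, giving T_e = 123.4 K.
Surface balance with a leaky layer gives σT_s⁴ = σT_e⁴·2/(2−ε), so T_s = T_e·[2/(2−0.2)]^(1/4) = 126.7 K.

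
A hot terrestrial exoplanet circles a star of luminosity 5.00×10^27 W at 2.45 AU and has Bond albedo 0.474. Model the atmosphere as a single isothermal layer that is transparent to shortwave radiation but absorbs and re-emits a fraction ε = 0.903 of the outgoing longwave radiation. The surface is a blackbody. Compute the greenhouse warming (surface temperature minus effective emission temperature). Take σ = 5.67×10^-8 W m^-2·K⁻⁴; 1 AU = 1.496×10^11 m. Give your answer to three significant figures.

46.6 kelvin

d = 2.45 × 1.496×10^11 m = 3.665×10^11 m.
Spreading L over a sphere of radius d: S = 5.00×10^27/(4π·3.67×10^11²) = 2962 W m^-2.
Effective emission temperature (TOA balance): σT_e⁴ = S(1−α)/4 = 389.5 W m^-2 → T_e = 287.9 K.
Surface balance with a leaky layer gives σT_s⁴ = σT_e⁴·2/(2−ε), so T_s = T_e·[2/(2−0.903)]^(1/4) = 334.5 K.
T_s − T_e = 334.5 − 287.9 = 46.64 K.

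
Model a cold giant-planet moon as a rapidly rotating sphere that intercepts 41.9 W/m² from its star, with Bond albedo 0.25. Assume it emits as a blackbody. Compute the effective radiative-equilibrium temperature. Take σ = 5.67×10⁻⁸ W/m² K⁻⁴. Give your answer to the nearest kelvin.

108 K

Averaging over the sphere, the absorbed flux is S(1−α)/4 = 7.856 W/m².
Balancing against σT⁴: T = (7.856/5.67×10⁻⁸)^(1/4) = 108.5 K.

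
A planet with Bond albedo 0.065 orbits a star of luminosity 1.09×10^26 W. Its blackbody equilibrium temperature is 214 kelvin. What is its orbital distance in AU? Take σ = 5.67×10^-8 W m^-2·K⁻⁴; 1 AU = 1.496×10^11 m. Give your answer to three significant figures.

The flux needed for this T is 4σT⁴/(1−0.065) = 508.7 W m^-2.
Then d = [L/(4πS)]^(1/2) = 1.306×10^11 m, i.e. 0.8728 AU.

0.873 AU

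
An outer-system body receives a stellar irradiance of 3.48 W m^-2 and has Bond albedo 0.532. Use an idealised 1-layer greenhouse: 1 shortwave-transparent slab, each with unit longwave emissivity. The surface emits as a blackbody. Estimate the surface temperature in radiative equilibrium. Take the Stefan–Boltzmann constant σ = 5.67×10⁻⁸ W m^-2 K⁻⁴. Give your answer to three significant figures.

The effective emission temperature is T_e = [S(1−α)/(4σ)]^¼ = 51.77 K.
Layer-by-layer balance gives σT_s⁴ = (N+1)σT_e⁴, so T_s = 2^¼·51.77 = 61.56 K.

61.6 K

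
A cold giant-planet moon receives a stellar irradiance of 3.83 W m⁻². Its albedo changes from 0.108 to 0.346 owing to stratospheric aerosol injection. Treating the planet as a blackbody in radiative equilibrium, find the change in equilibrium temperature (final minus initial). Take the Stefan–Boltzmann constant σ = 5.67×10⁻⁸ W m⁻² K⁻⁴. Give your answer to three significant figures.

-4.65 K

Before: T₁ = [3.830·0.892/(4σ)]^(1/4) = 62.30 K.
With α = 0.346, T₂ = 57.65 K.
Change: 57.65 − 62.30 = -4.651 K.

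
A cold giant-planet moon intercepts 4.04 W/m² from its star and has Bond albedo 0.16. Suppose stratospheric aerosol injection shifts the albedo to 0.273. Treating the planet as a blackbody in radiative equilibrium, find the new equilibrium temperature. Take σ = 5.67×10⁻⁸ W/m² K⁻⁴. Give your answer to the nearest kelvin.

With the new albedo, S(1−α₂)/4 = 0.7343 W/m², so T₂ = 59.99 K.

60 K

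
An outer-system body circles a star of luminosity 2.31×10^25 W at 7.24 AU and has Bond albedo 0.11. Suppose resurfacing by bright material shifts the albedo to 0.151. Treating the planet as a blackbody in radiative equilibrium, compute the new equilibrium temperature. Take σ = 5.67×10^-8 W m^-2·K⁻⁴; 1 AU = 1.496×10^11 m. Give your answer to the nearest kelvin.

49 K

d = 7.24 × 1.496×10^11 m = 1.083×10^12 m.
Spreading L over a sphere of radius d: S = 2.31×10^25/(4π·1.08×10^12²) = 1.567 W m^-2.
New equilibrium: T₂ = [(1−0.151)·1.567/(4σ)]^(1/4) = 49.21 K.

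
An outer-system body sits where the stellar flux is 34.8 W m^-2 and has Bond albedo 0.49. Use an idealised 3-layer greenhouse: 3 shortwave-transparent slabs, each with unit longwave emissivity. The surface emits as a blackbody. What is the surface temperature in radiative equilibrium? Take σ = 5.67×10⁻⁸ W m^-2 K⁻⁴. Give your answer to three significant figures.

133 kelvin

The effective emission temperature is T_e = [S(1−α)/(4σ)]^¼ = 94.05 K.
Layer-by-layer balance gives σT_s⁴ = (N+1)σT_e⁴, so T_s = 4^¼·94.05 = 133.0 K.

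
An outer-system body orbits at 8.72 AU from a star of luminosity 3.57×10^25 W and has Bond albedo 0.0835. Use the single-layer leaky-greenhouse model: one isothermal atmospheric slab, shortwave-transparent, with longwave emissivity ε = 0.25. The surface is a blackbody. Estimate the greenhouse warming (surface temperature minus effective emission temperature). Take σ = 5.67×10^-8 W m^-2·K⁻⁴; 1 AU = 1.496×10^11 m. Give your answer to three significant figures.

Orbital distance: d = 8.72 AU = 1.305×10^12 m.
Spreading L over a sphere of radius d: S = 3.57×10^25/(4π·1.30×10^12²) = 1.669 W m^-2.
The planet radiates to space at T_e = [S(1−α)/(4σ)]^(1/4) = 50.96 K.
Surface balance with a leaky layer gives σT_s⁴ = σT_e⁴·2/(2−ε), so T_s = T_e·[2/(2−0.25)]^(1/4) = 52.69 K.
Greenhouse warming: T_s − T_e = 1.730 K.

1.73 kelvin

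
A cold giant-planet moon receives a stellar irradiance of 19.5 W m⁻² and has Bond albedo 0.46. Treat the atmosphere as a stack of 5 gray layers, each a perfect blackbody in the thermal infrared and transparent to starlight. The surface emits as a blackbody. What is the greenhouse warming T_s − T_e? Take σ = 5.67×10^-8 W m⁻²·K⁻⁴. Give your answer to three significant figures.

46.6 kelvin

The effective emission temperature is T_e = [S(1−α)/(4σ)]^¼ = 82.55 K.
T_s = (N+1)^(1/4)·T_e = 129.2 K.
Warming: T_s − T_e = 46.65 K.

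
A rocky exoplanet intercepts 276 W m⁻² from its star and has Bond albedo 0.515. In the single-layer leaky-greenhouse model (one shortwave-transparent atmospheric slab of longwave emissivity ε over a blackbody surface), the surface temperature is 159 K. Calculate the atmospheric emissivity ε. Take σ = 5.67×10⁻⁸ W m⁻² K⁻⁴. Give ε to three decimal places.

0.153

TOA balance gives T_e = 155.9 K.
Since (2−ε)/2 = (T_e/T_s)⁴ = 0.9235, ε = 0.1531.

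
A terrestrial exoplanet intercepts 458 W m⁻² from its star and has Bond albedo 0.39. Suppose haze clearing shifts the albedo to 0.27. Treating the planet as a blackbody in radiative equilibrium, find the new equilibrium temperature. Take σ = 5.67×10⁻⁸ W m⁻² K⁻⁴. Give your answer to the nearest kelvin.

196 K

T₂ = [S(1−α₂)/(4σ)]^(1/4) = [458.0·0.73/(4σ)]^(1/4) = 195.9 K.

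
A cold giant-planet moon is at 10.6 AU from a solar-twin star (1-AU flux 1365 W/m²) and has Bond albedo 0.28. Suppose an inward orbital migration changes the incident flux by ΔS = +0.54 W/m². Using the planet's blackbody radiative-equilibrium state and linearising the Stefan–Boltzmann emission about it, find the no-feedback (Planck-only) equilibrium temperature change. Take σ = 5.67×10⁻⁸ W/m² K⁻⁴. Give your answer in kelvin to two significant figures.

0.88 K

Irradiance scales as 1/d², so S = 1365 W/m² × (1/10.6)² = 12.15 W/m².
Unperturbed T_e = [12.15·(1−0.28)/(4σ)]^¼ = 78.80 K.
Only a fraction (1−α) is absorbed and it's spread over 4πR², so ΔF = (1−α)ΔS/4 = 0.09720 W/m².
Linearising σT⁴ gives d(σT⁴)/dT = 4σT_e³ = 0.1110 W/m² per K.
So ΔT₀ = 0.09720/0.1110 = 0.876 K.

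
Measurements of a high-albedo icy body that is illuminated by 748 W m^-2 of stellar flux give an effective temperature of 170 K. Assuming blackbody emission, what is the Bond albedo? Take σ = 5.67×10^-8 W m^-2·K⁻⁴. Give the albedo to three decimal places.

0.747

Rearranging the radiative balance, α = 1 − 4σT⁴/S.
4σT⁴ = 4·5.67×10⁻⁸·(170)⁴ = 189.4 W m^-2.
1−α = 189.4/748.0 = 0.2532, so α = 0.7468.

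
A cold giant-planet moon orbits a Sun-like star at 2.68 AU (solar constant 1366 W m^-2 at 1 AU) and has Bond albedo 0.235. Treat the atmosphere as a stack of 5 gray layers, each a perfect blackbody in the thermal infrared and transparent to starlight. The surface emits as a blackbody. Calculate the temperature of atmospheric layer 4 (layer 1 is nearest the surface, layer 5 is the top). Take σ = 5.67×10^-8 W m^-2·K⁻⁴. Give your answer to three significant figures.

Irradiance scales as 1/d², so S = 1366 W m^-2 × (1/2.68)² = 190.2 W m^-2.
OLR = S(1−α)/4 = 36.37 W m^-2; the top layer radiates at T_e = 159.1 K.
Each opaque layer satisfies 2T_j⁴ = T_{j−1}⁴ + T_{j+1}⁴, giving T_k⁴ = (N+1−k)T_e⁴.
T_4 = (2)^(1/4)·159.1 = 189.3 K.

189 K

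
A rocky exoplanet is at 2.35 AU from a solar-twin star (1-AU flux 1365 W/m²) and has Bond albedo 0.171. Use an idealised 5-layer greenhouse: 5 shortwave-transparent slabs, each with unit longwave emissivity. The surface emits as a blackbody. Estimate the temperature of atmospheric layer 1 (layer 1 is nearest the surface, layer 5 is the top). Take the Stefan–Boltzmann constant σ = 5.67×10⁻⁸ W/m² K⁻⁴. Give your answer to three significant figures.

Irradiance scales as 1/d², so S = 1365 W/m² × (1/2.35)² = 247.2 W/m².
OLR = S(1−α)/4 = 51.23 W/m²; the top layer radiates at T_e = 173.4 K.
In the N-layer model, layer k (counted from the surface) has T_k = (N+1−k)^(1/4)·T_e.
T_1 = (5)^(1/4)·173.4 = 259.3 K.

259 kelvin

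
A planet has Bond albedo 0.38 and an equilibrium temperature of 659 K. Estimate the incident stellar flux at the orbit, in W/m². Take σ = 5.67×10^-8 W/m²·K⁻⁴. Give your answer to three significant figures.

69000 W/m²

Invert the energy balance for S: S = 4σT⁴/(1−α).
The emitted flux is σT⁴ = 10690 W/m².
S = 4·10690/0.62 = 68990 W/m².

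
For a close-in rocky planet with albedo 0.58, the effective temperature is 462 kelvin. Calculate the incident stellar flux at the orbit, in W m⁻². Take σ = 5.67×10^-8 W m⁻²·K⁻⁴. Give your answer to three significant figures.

24600 W m⁻²

From S(1−α)/4 = σT⁴: S = 4σT⁴/(1−α).
The emitted flux is σT⁴ = 2583 W m⁻².
S = 4·2583/0.42 = 24600 W m⁻².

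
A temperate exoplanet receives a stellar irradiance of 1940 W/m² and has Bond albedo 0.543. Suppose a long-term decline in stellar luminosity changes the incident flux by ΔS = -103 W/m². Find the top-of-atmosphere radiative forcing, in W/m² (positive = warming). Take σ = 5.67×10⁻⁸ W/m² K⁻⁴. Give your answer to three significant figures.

-11.8 W/m²

Only a fraction (1−α) is absorbed and it's spread over 4πR², so ΔF = (1−α)ΔS/4 = -11.77 W/m².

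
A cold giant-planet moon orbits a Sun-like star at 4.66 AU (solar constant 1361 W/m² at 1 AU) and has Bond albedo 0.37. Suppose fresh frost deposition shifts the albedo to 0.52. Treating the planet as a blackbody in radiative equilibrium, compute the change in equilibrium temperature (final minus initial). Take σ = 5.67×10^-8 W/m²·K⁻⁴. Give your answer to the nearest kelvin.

-8 kelvin

Flux at the orbit: S = 1361/(4.66)² = 62.67 W/m².
Before: T₁ = [62.67·0.63/(4σ)]^(1/4) = 114.9 K.
After:  T₂ = [62.67·0.48/(4σ)]^(1/4) = 107.3 K.
ΔT = T₂ − T₁ = -7.550 K.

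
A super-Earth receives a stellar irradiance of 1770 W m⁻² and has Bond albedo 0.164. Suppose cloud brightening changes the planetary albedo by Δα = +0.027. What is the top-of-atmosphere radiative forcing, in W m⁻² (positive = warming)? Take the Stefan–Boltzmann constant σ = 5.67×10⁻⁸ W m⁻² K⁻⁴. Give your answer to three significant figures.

-11.9 W m⁻²

The change in absorbed flux is Δ[S(1−α)/4] = −SΔα/4 = -11.95 W m⁻².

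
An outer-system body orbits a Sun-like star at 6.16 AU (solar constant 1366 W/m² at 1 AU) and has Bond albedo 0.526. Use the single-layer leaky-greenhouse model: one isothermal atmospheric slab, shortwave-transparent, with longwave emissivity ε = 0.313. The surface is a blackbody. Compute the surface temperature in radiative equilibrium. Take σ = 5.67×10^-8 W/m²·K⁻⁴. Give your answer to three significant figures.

Flux at the orbit: S = 1366/(6.16)² = 36.00 W/m².
Effective emission temperature (TOA balance): σT_e⁴ = S(1−α)/4 = 4.266 W/m² → T_e = 93.13 K.
The surface balance (absorbed SW + ε·downward IR = σT_s⁴) with T_a⁴ = T_s⁴/2 reduces to T_s = T_e·[2/(2−ε)]^¼ = 97.18 K.

97.2 kelvin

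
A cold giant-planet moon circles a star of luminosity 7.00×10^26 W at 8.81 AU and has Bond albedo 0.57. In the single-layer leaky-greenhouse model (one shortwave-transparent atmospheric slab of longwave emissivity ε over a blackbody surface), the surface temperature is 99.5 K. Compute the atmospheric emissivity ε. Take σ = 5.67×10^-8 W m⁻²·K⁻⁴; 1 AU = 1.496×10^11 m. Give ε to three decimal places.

d = 8.81 × 1.496×10^11 m = 1.318×10^12 m.
S = L/(4πd²) = 32.07 W m⁻².
TOA balance gives T_e = 88.30 K.
T_s⁴ = T_e⁴·2/(2−ε) → ε = 2 − 2(T_e/T_s)⁴ = 2 − 2·(88.30/99.5)⁴ = 0.7594.

0.759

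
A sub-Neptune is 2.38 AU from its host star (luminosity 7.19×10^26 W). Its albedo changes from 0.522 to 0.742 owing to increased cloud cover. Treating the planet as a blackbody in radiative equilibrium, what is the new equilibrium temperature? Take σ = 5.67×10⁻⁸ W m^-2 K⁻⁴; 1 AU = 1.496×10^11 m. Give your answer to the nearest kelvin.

Orbital distance: d = 2.38 AU = 3.560×10^11 m.
S = L/(4πd²) = 451.3 W m^-2.
T₂ = [S(1−α₂)/(4σ)]^(1/4) = [451.3·0.258/(4σ)]^(1/4) = 150.5 K.

151 kelvin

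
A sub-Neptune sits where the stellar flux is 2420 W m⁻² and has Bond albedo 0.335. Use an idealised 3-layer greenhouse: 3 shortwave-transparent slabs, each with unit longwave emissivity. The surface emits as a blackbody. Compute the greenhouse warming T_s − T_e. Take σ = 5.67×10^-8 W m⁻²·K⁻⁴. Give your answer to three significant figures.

120 kelvin

The effective emission temperature is T_e = [S(1−α)/(4σ)]^¼ = 290.2 K.
Surface: T_s = (4)^¼·T_e = 410.5 K.
Warming: T_s − T_e = 120.2 K.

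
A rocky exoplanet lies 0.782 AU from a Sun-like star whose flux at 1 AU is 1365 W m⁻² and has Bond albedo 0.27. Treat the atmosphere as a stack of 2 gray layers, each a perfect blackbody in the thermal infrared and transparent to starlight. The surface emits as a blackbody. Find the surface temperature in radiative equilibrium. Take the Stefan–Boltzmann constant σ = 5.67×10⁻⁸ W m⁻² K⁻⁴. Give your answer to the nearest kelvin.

Irradiance scales as 1/d², so S = 1365 W m⁻² × (1/0.782)² = 2232 W m⁻².
The effective emission temperature is T_e = [S(1−α)/(4σ)]^¼ = 291.1 K.
Layer-by-layer balance gives σT_s⁴ = (N+1)σT_e⁴, so T_s = 3^¼·291.1 = 383.2 K.

383 kelvin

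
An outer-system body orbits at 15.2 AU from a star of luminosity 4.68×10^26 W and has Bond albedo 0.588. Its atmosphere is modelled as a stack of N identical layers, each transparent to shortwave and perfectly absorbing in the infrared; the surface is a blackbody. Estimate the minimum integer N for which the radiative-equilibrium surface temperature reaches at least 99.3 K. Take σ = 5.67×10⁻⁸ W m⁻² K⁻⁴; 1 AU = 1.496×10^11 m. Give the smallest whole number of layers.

7

d = 15.2 × 1.496×10^11 m = 2.274×10^12 m.
S = L/(4πd²) = 7.203 W m⁻².
Top-of-atmosphere balance: σT_e⁴ = S(1−α)/4 = 0.7419 W m⁻² → T_e = 60.14 K.
Since T_s⁴ = (N+1)T_e⁴, we need N ≥ (T_s/T_e)⁴ − 1 = 6.431.
The minimum whole number is N = 7.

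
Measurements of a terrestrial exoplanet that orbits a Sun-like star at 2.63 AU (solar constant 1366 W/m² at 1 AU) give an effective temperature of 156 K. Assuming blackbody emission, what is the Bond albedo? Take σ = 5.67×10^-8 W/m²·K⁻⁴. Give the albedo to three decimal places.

0.320

By the inverse-square law, S = 1366/2.63² = 197.5 W/m².
From σT⁴ = S(1−α)/4 we invert for α: 1−α = 4σT⁴/S.
σT⁴ = 33.58 W/m², so 4σT⁴ = 134.3 W/m².
1−α = 134.3/197.5 = 0.6801, so α = 0.3199.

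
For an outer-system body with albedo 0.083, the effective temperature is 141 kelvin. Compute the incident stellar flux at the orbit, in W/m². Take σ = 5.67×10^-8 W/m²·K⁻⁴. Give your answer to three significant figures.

From S(1−α)/4 = σT⁴: S = 4σT⁴/(1−α).
The emitted flux is σT⁴ = 22.41 W/m².
S = 4·22.41/0.917 = 97.76 W/m².

97.8 W/m²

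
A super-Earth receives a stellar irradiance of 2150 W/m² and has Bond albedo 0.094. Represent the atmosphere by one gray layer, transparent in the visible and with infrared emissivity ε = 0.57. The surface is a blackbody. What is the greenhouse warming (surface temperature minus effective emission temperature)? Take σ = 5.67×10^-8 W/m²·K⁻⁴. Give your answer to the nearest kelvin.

27 K

At the top of the atmosphere, σT_e⁴ = S(1−α)/4 = 487.0 W/m², giving T_e = 304.4 K.
Surface balance with a leaky layer gives σT_s⁴ = σT_e⁴·2/(2−ε), so T_s = T_e·[2/(2−0.57)]^(1/4) = 331.1 K.
Greenhouse warming: T_s − T_e = 26.63 K.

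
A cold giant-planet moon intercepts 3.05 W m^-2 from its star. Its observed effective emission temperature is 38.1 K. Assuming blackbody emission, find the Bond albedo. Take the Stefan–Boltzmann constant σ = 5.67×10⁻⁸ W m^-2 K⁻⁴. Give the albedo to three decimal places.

Energy balance: S(1−α)/4 = σT⁴, so 1−α = 4σT⁴/S.
4σT⁴ = 4·5.67×10⁻⁸·(38.1)⁴ = 0.4779 W m^-2.
1−α = 0.4779/3.050 = 0.1567, so α = 0.8433.

0.843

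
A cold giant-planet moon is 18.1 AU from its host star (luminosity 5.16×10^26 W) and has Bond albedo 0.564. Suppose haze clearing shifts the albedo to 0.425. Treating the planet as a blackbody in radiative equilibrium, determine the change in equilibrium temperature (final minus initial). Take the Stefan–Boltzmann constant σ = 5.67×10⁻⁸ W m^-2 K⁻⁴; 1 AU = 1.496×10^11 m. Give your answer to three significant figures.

4.10 K

d = 18.1 × 1.496×10^11 m = 2.708×10^12 m.
S = L/(4πd²) = 5.600 W m^-2.
Before: T₁ = [5.600·0.436/(4σ)]^(1/4) = 57.28 K.
Final:   T₂ = [S(1−0.425)/(4σ)]^(1/4) = 61.38 K.
Change: 61.38 − 57.28 = 4.103 K.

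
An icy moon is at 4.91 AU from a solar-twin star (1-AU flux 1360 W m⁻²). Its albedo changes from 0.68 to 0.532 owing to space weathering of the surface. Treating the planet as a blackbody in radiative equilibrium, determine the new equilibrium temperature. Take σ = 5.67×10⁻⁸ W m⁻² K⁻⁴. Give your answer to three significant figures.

104 K

Irradiance scales as 1/d², so S = 1360 W m⁻² × (1/4.91)² = 56.41 W m⁻².
New equilibrium: T₂ = [(1−0.532)·56.41/(4σ)]^(1/4) = 103.9 K.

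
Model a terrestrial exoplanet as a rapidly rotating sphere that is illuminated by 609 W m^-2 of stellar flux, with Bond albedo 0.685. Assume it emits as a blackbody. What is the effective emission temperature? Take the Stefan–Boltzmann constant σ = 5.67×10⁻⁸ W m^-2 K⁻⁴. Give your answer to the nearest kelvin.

The planet absorbs (1−α)S over its disc πR² and re-emits over 4πR², so the mean absorbed flux is (1−0.685)·609.0/4 = 47.96 W m^-2.
Balancing against σT⁴: T = (47.96/5.67×10⁻⁸)^(1/4) = 170.5 K.

171 K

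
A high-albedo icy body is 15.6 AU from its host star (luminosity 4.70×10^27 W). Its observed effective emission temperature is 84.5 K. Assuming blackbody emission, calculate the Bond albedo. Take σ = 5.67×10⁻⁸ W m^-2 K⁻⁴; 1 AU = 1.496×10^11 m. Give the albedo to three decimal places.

d = 15.6 × 1.496×10^11 m = 2.334×10^12 m.
S = L/(4πd²) = 68.67 W m^-2.
From σT⁴ = S(1−α)/4 we invert for α: 1−α = 4σT⁴/S.
σT⁴ = 2.891 W m^-2, so 4σT⁴ = 11.56 W m^-2.
1−α = 11.56/68.67 = 0.1684, so α = 0.8316.

0.832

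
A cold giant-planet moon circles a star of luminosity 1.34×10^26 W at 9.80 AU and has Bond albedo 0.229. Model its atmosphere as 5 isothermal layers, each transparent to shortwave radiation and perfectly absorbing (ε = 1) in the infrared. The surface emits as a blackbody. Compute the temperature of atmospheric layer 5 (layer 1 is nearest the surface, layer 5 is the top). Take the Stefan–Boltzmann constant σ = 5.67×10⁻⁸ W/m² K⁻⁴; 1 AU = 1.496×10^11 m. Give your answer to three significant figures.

64.1 K

d = 9.80 × 1.496×10^11 m = 1.466×10^12 m.
S = L/(4πd²) = 4.961 W/m².
OLR = S(1−α)/4 = 0.9563 W/m²; the top layer radiates at T_e = 64.08 K.
Each opaque layer satisfies 2T_j⁴ = T_{j−1}⁴ + T_{j+1}⁴, giving T_k⁴ = (N+1−k)T_e⁴.
T_5 = (1)^(1/4)·64.08 = 64.08 K.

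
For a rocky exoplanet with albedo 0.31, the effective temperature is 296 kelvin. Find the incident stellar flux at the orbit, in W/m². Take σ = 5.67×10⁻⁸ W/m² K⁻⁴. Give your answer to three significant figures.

2520 W/m²

From S(1−α)/4 = σT⁴: S = 4σT⁴/(1−α).
σT⁴ = 5.67×10⁻⁸·(296)⁴ = 435.3 W/m².
S = 4·435.3/0.69 = 2523 W/m².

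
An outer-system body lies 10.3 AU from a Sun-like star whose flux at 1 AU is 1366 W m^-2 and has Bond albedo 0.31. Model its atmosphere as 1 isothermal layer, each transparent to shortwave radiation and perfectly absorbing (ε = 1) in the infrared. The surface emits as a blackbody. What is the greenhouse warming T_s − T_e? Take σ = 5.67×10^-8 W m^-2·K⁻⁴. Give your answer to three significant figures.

15.0 kelvin

By the inverse-square law, S = 1366/10.3² = 12.88 W m^-2.
OLR = S(1−α)/4 = 2.221 W m^-2; the top layer radiates at T_e = 79.11 K.
T_s = (N+1)^(1/4)·T_e = 94.08 K.
Warming: T_s − T_e = 14.97 K.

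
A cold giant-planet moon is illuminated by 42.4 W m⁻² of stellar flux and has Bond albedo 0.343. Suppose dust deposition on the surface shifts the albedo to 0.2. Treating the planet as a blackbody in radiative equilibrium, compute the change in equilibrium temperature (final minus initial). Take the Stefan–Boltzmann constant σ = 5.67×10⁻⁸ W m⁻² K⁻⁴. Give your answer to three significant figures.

5.31 K

With α = 0.343, T₁ = 105.3 K.
With α = 0.2, T₂ = 110.6 K.
ΔT = T₂ − T₁ = 5.313 K.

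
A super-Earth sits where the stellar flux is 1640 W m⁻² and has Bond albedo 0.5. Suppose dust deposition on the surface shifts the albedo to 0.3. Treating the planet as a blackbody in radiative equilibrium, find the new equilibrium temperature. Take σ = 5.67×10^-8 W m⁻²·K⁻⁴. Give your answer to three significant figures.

New equilibrium: T₂ = [(1−0.3)·1640/(4σ)]^(1/4) = 266.7 K.

267 kelvin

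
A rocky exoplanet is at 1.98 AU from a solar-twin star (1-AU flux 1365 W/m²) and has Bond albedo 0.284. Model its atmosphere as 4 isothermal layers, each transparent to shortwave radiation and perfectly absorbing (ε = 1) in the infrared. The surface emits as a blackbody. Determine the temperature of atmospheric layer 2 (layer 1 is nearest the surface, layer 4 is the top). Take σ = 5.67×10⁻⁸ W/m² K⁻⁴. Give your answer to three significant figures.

Irradiance scales as 1/d², so S = 1365 W/m² × (1/1.98)² = 348.2 W/m².
OLR = S(1−α)/4 = 62.32 W/m²; the top layer radiates at T_e = 182.1 K.
The net upward flux σT_e⁴ is constant between every pair of levels, so T_k⁴ = (N+1−k)T_e⁴.
With k = 2: T_2 = (4+1−2)^¼·182.1 K = 239.6 K.

240 K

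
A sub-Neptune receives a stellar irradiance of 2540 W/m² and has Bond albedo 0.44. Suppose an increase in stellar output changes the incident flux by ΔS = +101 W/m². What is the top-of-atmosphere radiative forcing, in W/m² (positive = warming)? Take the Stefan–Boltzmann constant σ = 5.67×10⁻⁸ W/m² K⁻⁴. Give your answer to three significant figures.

14.1 W/m²

Only a fraction (1−α) is absorbed and it's spread over 4πR², so ΔF = (1−α)ΔS/4 = 14.14 W/m².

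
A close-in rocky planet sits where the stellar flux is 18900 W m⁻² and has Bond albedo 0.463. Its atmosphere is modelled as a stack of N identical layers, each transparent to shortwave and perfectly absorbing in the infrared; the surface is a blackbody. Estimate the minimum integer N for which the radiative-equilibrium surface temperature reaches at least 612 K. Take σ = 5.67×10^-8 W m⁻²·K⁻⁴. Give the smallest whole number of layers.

Top-of-atmosphere balance: σT_e⁴ = S(1−α)/4 = 2537 W m⁻² → T_e = 459.9 K.
Need (N+1)T_e⁴ ≥ T_s⁴, i.e. N+1 ≥ (612/459.9)⁴ = 3.135.
Rounding up, N = 3.

3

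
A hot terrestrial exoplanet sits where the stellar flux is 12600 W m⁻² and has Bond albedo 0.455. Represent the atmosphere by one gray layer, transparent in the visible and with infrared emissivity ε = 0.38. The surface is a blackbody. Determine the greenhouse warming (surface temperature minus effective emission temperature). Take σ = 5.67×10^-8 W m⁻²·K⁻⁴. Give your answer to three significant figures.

At the top of the atmosphere, σT_e⁴ = S(1−α)/4 = 1717 W m⁻², giving T_e = 417.1 K.
For a single slab of emissivity ε, T_s⁴ = 2T_e⁴/(2−ε); thus T_s = 417.1·(1.235)^(1/4) = 439.7 K.
Greenhouse warming: T_s − T_e = 22.56 K.

22.6 kelvin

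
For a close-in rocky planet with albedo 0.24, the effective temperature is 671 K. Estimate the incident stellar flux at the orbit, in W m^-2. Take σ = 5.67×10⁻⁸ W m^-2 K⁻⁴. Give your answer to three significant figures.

60500 W m^-2

From S(1−α)/4 = σT⁴: S = 4σT⁴/(1−α).
σT⁴ = 5.67×10⁻⁸·(671)⁴ = 11490 W m^-2.
So S = 4×11490/(1−0.24) = 60500 W m^-2.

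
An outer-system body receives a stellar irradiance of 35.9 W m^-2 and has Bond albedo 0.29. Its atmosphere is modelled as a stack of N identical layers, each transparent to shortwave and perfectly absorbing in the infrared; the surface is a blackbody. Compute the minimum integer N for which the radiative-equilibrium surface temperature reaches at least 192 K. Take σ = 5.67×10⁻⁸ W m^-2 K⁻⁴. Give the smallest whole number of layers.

The effective emission temperature is T_e = [S(1−α)/(4σ)]^¼ = 103.0 K.
Need (N+1)T_e⁴ ≥ T_s⁴, i.e. N+1 ≥ (192/103.0)⁴ = 12.092.
The minimum whole number is N = 12.

12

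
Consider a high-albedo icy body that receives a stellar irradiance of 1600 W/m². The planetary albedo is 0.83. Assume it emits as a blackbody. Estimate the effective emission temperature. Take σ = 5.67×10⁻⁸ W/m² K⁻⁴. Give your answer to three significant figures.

Absorbed flux (global mean): S(1−α)/4 = 1600·0.17/4 = 68.00 W/m².
Set σT⁴ = 68.00 → T = (68.00/σ)^(1/4) = 186.1 K.

186 K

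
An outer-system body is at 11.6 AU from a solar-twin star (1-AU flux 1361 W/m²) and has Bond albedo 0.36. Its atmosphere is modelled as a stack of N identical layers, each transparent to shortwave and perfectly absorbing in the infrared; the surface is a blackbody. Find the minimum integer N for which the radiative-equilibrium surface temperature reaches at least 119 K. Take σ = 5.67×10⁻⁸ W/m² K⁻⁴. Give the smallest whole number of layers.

Flux at the orbit: S = 1361/(11.6)² = 10.11 W/m².
Top-of-atmosphere balance: σT_e⁴ = S(1−α)/4 = 1.618 W/m² → T_e = 73.09 K.
Since T_s⁴ = (N+1)T_e⁴, we need N ≥ (T_s/T_e)⁴ − 1 = 6.026.
The minimum whole number is N = 7.

7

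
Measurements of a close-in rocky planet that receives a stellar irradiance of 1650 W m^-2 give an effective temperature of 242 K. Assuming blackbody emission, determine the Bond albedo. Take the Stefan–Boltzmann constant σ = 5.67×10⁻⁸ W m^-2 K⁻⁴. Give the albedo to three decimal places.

Energy balance: S(1−α)/4 = σT⁴, so 1−α = 4σT⁴/S.
σT⁴ = 194.5 W m^-2, so 4σT⁴ = 777.9 W m^-2.
1−α = 777.9/1650 = 0.4714, so α = 0.5286.

0.529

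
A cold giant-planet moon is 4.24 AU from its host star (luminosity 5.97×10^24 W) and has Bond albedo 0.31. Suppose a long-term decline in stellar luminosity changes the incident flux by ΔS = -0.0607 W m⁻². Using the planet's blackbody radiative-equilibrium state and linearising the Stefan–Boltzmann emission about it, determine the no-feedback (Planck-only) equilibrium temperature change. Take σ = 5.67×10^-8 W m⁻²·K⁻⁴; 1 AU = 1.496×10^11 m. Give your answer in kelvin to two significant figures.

-0.56 K

Orbital distance: d = 4.24 AU = 6.343×10^11 m.
S = L/(4πd²) = 1.181 W m⁻².
Reference equilibrium: T_e = [S(1−α)/(4σ)]^(1/4) = 43.54 K.
TOA radiative forcing: ΔF = (1−α)ΔS/4 = 0.69·(-0.0607)/4 = -0.01047 W m⁻².
Planck response: λ_P = 4σT_e³ = 4·5.67×10⁻⁸·(43.54)³ = 0.01871 W m⁻²/K.
So ΔT₀ = -0.01047/0.01871 = -0.560 K.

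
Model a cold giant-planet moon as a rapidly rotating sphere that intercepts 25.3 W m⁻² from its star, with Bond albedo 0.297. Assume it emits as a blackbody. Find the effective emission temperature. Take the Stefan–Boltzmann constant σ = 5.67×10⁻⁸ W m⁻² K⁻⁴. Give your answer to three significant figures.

The planet absorbs (1−α)S over its disc πR² and re-emits over 4πR², so the mean absorbed flux is (1−0.297)·25.30/4 = 4.446 W m⁻².
In equilibrium σT⁴ equals this, so T = 94.10 K.

94.1 kelvin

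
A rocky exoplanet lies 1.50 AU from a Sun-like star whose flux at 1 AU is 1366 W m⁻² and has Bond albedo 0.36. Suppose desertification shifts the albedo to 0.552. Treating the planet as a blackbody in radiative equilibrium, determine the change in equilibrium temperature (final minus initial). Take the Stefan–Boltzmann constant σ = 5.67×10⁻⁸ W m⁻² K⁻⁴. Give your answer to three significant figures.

By the inverse-square law, S = 1366/1.50² = 607.1 W m⁻².
Initial: T₁ = [S(1−0.36)/(4σ)]^(1/4) = 203.4 K.
With α = 0.552, T₂ = 186.1 K.
Change: 186.1 − 203.4 = -17.36 K.

-17.4 K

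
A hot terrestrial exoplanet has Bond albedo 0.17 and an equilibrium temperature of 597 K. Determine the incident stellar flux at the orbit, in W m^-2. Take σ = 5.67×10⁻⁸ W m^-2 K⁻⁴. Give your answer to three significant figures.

From S(1−α)/4 = σT⁴: S = 4σT⁴/(1−α).
The emitted flux is σT⁴ = 7202 W m^-2.
So S = 4×7202/(1−0.17) = 34710 W m^-2.

34700 W m^-2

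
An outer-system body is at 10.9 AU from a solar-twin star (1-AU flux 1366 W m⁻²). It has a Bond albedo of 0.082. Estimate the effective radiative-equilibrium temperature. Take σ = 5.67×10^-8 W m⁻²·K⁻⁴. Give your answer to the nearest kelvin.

By the inverse-square law, S = 1366/10.9² = 11.50 W m⁻².
Averaging over the sphere, the absorbed flux is S(1−α)/4 = 2.639 W m⁻².
Balancing against σT⁴: T = (2.639/5.67×10⁻⁸)^(1/4) = 82.59 K.

83 kelvin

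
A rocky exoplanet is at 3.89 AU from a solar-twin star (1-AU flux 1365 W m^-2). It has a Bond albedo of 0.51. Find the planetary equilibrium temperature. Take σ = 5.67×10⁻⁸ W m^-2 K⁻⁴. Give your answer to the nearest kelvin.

118 K

By the inverse-square law, S = 1365/3.89² = 90.21 W m^-2.
Absorbed flux (global mean): S(1−α)/4 = 90.21·0.49/4 = 11.05 W m^-2.
Set σT⁴ = 11.05 → T = (11.05/σ)^(1/4) = 118.2 K.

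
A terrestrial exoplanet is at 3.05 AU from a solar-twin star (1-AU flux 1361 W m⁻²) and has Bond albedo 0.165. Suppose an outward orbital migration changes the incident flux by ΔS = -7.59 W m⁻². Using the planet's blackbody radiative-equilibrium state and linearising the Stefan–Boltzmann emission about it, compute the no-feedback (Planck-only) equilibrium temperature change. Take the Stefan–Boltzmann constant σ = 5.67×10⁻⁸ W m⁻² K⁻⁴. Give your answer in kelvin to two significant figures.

Flux at the orbit: S = 1361/(3.05)² = 146.3 W m⁻².
Reference equilibrium: T_e = [S(1−α)/(4σ)]^(1/4) = 152.3 K.
ΔF = Δ[S(1−α)]/4 = (1−0.165)·-7.59/4 = -1.584 W m⁻².
Linearising σT⁴ gives d(σT⁴)/dT = 4σT_e³ = 0.8019 W m⁻² per K.
ΔT₀ = ΔF/λ_P = -1.584/0.8019 = -1.98 K.

-2.0 K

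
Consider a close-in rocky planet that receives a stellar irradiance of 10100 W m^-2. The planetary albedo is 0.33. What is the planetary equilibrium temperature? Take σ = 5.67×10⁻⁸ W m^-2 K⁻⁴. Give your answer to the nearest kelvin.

The planet absorbs (1−α)S over its disc πR² and re-emits over 4πR², so the mean absorbed flux is (1−0.33)·10100/4 = 1692 W m^-2.
Set σT⁴ = 1692 → T = (1692/σ)^(1/4) = 415.6 K.

416 K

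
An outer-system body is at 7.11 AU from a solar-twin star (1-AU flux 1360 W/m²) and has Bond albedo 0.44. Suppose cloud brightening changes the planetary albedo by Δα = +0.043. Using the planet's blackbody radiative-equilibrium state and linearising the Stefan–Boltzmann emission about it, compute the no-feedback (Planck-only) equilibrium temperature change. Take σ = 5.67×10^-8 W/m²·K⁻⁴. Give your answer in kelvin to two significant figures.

Irradiance scales as 1/d², so S = 1360 W/m² × (1/7.11)² = 26.90 W/m².
The baseline emission temperature is T_e = 90.28 K.
TOA radiative forcing: ΔF = −S·Δα/4 = −26.90·(+0.043)/4 = -0.2892 W/m².
Planck response: λ_P = 4σT_e³ = 4·5.67×10⁻⁸·(90.28)³ = 0.1669 W/m²/K.
Hence the no-feedback warming is ΔF/(4σT_e³) = -1.73 K.

-1.7 K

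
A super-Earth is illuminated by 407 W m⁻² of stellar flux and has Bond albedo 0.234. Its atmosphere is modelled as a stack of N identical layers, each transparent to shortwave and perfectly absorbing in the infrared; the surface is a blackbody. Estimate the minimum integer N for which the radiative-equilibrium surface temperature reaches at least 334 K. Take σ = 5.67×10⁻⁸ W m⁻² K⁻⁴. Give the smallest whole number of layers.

Top-of-atmosphere balance: σT_e⁴ = S(1−α)/4 = 77.94 W m⁻² → T_e = 192.6 K.
T_s = (N+1)^(1/4)·T_e ≥ 334 K requires N+1 ≥ (T_s/T_e)⁴ = (334/192.6)⁴ = 9.053.
Rounding up, N = 9.

9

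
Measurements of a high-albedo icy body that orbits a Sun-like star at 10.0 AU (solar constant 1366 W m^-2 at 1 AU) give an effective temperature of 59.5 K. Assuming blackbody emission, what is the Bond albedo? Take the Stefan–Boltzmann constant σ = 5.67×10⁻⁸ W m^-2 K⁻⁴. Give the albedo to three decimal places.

0.792

Flux at the orbit: S = 1366/(10.0)² = 13.66 W m^-2.
Rearranging the radiative balance, α = 1 − 4σT⁴/S.
σT⁴ = 0.7106 W m^-2, so 4σT⁴ = 2.843 W m^-2.
Hence α = 1 − 2.843/13.66 = 0.7919.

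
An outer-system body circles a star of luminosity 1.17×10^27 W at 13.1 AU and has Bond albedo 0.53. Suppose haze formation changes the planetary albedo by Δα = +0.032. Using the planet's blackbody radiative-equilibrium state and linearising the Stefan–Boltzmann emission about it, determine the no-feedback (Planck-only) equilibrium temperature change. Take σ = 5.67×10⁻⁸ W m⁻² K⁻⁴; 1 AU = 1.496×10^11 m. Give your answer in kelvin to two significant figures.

-1.4 kelvin

Orbital distance: d = 13.1 AU = 1.960×10^12 m.
Flux at the orbit: S = L/(4πd²) = 1.17×10^27/(4π·(1.96×10^12)²) = 24.24 W m⁻².
Unperturbed T_e = [24.24·(1−0.53)/(4σ)]^¼ = 84.19 K.
TOA radiative forcing: ΔF = −S·Δα/4 = −24.24·(+0.032)/4 = -0.1939 W m⁻².
Linearising σT⁴ gives d(σT⁴)/dT = 4σT_e³ = 0.1353 W m⁻² per K.
Hence the no-feedback warming is ΔF/(4σT_e³) = -1.43 K.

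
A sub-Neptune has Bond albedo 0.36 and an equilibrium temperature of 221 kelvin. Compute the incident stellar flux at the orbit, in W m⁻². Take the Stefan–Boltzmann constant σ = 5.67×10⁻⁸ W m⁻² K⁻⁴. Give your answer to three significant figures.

From S(1−α)/4 = σT⁴: S = 4σT⁴/(1−α).
The emitted flux is σT⁴ = 135.3 W m⁻².
S = 4·135.3/0.64 = 845.3 W m⁻².

845 W m⁻²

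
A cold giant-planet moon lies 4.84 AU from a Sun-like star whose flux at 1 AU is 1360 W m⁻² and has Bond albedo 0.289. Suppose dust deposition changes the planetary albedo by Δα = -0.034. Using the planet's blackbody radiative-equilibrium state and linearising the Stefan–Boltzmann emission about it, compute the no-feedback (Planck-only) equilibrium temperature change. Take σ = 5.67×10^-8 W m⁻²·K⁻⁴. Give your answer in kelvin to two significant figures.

Flux at the orbit: S = 1360/(4.84)² = 58.06 W m⁻².
Unperturbed T_e = [58.06·(1−0.289)/(4σ)]^¼ = 116.1 K.
ΔF = −(S/4)Δα = −(58.06/4)×(-0.034) = 0.4935 W m⁻².
Linearising σT⁴ gives d(σT⁴)/dT = 4σT_e³ = 0.3554 W m⁻² per K.
ΔT₀ = ΔF/λ_P = 0.4935/0.3554 = 1.39 K.

1.4 K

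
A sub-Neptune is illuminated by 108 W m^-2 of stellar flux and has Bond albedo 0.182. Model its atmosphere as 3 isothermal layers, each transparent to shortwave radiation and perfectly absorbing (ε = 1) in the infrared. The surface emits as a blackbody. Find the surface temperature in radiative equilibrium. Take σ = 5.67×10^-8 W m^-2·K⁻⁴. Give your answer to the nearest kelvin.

The effective emission temperature is T_e = [S(1−α)/(4σ)]^¼ = 140.5 K.
Layer-by-layer balance gives σT_s⁴ = (N+1)σT_e⁴, so T_s = 4^¼·140.5 = 198.7 K.

199 kelvin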